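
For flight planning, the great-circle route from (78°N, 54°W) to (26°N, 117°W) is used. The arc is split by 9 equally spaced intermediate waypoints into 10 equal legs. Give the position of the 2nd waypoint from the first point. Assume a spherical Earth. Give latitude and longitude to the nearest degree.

From cos δ = sin φ₁ sin φ₂ + cos φ₁ cos φ₂ cos Δλ, the central angle is δ ≈ 1.031 rad (59.1°).
Interpolate at f = 2/10 with slerp weights a = sin((1−f)δ)/sin δ ≈ 0.856, b = sin(fδ)/sin δ ≈ 0.239.
p = a·p₁ + b·p₂ ≈ (0.007, -0.335, 0.942); φ = arcsin(p_z) ≈ 70.41°, λ = atan2(p_y, p_x) ≈ -88.76°.

≈ (70°N, 89°W)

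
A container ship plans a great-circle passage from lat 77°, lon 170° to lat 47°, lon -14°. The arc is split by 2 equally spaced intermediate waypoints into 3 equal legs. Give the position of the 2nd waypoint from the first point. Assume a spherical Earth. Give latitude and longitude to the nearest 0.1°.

≈ lat 65.7°, lon -14.8°

Write both endpoints as unit vectors p₁, p₂ with components (cos φ cos λ, cos φ sin λ, sin φ).
The central angle between the endpoints is δ = arccos(p₁·p₂) ≈ 0.977 rad (56.0°).
Interpolate at f = 2/3 with slerp weights a = sin((1−f)δ)/sin δ ≈ 0.386, b = sin(fδ)/sin δ ≈ 0.731.
p = a·p₁ + b·p₂ ≈ (0.399, -0.106, 0.911); φ = arcsin(p_z) ≈ 65.65°, λ = atan2(p_y, p_x) ≈ -14.84°.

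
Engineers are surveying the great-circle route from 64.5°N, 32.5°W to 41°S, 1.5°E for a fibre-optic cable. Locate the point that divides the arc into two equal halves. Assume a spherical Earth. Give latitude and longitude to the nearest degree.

≈ 12°N, 11°W

Write both endpoints as unit vectors p₁, p₂ with components (cos φ cos λ, cos φ sin λ, sin φ).
The central angle between the endpoints is δ = arccos(p₁·p₂) ≈ 1.899 rad (108.8°).
Interpolate at f = 1/2 with slerp weights a = sin((1−f)δ)/sin δ ≈ 0.859, b = sin(fδ)/sin δ ≈ 0.859.
p = a·p₁ + b·p₂ ≈ (0.960, -0.182, 0.212); φ = arcsin(p_z) ≈ 12.23°, λ = atan2(p_y, p_x) ≈ -10.72°.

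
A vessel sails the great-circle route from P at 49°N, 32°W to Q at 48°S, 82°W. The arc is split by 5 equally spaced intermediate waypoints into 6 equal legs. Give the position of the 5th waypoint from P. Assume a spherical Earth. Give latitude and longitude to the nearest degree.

Convert each endpoint to a unit vector on the sphere (x = cos φ cos λ, y = cos φ sin λ, z = sin φ).
The central angle between the endpoints is δ = arccos(p₁·p₂) ≈ 1.853 rad (106.2°).
Interpolate at f = 5/6 with slerp weights a = sin((1−f)δ)/sin δ ≈ 0.317, b = sin(fδ)/sin δ ≈ 1.041.
p = a·p₁ + b·p₂ ≈ (0.273, -0.800, -0.535); φ = arcsin(p_z) ≈ -32.32°, λ = atan2(p_y, p_x) ≈ -71.15°.

≈ 32°S, 71°W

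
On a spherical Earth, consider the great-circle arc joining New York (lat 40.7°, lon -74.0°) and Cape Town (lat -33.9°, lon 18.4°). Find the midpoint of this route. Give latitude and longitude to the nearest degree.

≈ lat 5°, lon -25°

Write both endpoints as unit vectors p₁, p₂ with components (cos φ cos λ, cos φ sin λ, sin φ).
The central angle between the endpoints is δ = arccos(p₁·p₂) ≈ 1.971 rad (113.0°).
Interpolate at f = 1/2 with slerp weights a = sin((1−f)δ)/sin δ ≈ 0.905, b = sin(fδ)/sin δ ≈ 0.905.
p = a·p₁ + b·p₂ ≈ (0.902, -0.423, 0.085); φ = arcsin(p_z) ≈ 4.90°, λ = atan2(p_y, p_x) ≈ -25.10°.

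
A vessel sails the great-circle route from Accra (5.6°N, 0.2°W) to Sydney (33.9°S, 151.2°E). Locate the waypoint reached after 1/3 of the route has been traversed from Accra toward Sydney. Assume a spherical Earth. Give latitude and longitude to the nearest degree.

Convert each endpoint to a unit vector on the sphere (x = cos φ cos λ, y = cos φ sin λ, z = sin φ).
The central angle between the endpoints is δ = arccos(p₁·p₂) ≈ 2.465 rad (141.2°).
Interpolate at f = 1/3 with slerp weights a = sin((1−f)δ)/sin δ ≈ 1.593, b = sin(fδ)/sin δ ≈ 1.169.
p = a·p₁ + b·p₂ ≈ (0.735, 0.462, -0.497); φ = arcsin(p_z) ≈ -29.79°, λ = atan2(p_y, p_x) ≈ 32.17°.

≈ 30°S, 32°E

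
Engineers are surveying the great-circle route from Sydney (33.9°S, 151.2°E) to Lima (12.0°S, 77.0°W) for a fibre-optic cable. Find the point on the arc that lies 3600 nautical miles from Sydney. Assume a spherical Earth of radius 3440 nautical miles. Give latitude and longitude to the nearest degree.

Convert each endpoint to a unit vector on the sphere (x = cos φ cos λ, y = cos φ sin λ, z = sin φ).
The central angle between the endpoints is δ = arccos(p₁·p₂) ≈ 2.010 rad (115.2°). The total great-circle distance is δ·R ≈ 2.010 × 3440 ≈ 6914 nmi, so the target fraction is f = 3600/6914 ≈ 0.521.
Interpolate at f ≈ 0.521 with slerp weights a = sin((1−f)δ)/sin δ ≈ 0.907, b = sin(fδ)/sin δ ≈ 0.956.
p = a·p₁ + b·p₂ ≈ (-0.449, -0.549, -0.705); φ = arcsin(p_z) ≈ -44.82°, λ = atan2(p_y, p_x) ≈ -129.32°.

≈ (45°S, 129°W)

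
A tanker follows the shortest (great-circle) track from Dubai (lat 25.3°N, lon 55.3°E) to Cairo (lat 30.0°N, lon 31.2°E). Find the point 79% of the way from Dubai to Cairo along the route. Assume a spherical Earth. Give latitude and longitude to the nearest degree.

The haversine formula gives a central angle δ ≈ 0.381 rad (21.8°) between the endpoints.
Interpolate at f = 0.79 with slerp weights a = sin((1−f)δ)/sin δ ≈ 0.215, b = sin(fδ)/sin δ ≈ 0.797.
p = a·p₁ + b·p₂ ≈ (0.701, 0.517, 0.490); φ = arcsin(p_z) ≈ 29.37°, λ = atan2(p_y, p_x) ≈ 36.42°.

≈ lat 29°N, lon 36°E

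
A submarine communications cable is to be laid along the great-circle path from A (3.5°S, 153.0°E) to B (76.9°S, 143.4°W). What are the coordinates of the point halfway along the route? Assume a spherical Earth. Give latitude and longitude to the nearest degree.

Convert each endpoint to a unit vector on the sphere (x = cos φ cos λ, y = cos φ sin λ, z = sin φ).
The central angle between the endpoints is δ = arccos(p₁·p₂) ≈ 1.410 rad (80.8°).
Interpolate at f = 1/2 with slerp weights a = sin((1−f)δ)/sin δ ≈ 0.657, b = sin(fδ)/sin δ ≈ 0.657.
p = a·p₁ + b·p₂ ≈ (-0.703, 0.209, -0.680); φ = arcsin(p_z) ≈ -42.81°, λ = atan2(p_y, p_x) ≈ 163.47°.

≈ (43°S, 163°E)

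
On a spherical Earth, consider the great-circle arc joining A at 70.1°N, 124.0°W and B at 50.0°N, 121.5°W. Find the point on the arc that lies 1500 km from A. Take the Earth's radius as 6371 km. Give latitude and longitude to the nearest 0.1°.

≈ 56.6°N, 122.0°W

Write both endpoints as unit vectors p₁, p₂ with components (cos φ cos λ, cos φ sin λ, sin φ).
The central angle between the endpoints is δ = arccos(p₁·p₂) ≈ 0.351 rad (20.1°). The total great-circle distance is δ·R ≈ 0.351 × 6371 ≈ 2239 km, so the target fraction is f = 1500/2239 ≈ 0.670.
Interpolate at f ≈ 0.670 with slerp weights a = sin((1−f)δ)/sin δ ≈ 0.336, b = sin(fδ)/sin δ ≈ 0.678.
p = a·p₁ + b·p₂ ≈ (-0.292, -0.466, 0.835); φ = arcsin(p_z) ≈ 56.64°, λ = atan2(p_y, p_x) ≈ -122.02°.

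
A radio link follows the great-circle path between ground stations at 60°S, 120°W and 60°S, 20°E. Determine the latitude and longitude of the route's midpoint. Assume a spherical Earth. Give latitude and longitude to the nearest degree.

≈ 79°S, 50°W

Write both endpoints as unit vectors p₁, p₂ with components (cos φ cos λ, cos φ sin λ, sin φ).
The central angle between the endpoints is δ = arccos(p₁·p₂) ≈ 0.978 rad (56.0°).
Interpolate at f = 1/2 with slerp weights a = sin((1−f)δ)/sin δ ≈ 0.566, b = sin(fδ)/sin δ ≈ 0.566.
p = a·p₁ + b·p₂ ≈ (0.125, -0.148, -0.981); φ = arcsin(p_z) ≈ -78.83°, λ = atan2(p_y, p_x) ≈ -50.00°.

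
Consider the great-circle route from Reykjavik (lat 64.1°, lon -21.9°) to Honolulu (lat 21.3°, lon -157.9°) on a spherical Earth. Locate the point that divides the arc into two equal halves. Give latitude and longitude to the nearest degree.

Write both endpoints as unit vectors p₁, p₂ with components (cos φ cos λ, cos φ sin λ, sin φ).
The central angle between the endpoints is δ = arccos(p₁·p₂) ≈ 1.537 rad (88.1°).
Interpolate at f = 1/2 with slerp weights a = sin((1−f)δ)/sin δ ≈ 0.695, b = sin(fδ)/sin δ ≈ 0.695.
p = a·p₁ + b·p₂ ≈ (-0.318, -0.357, 0.878); φ = arcsin(p_z) ≈ 61.42°, λ = atan2(p_y, p_x) ≈ -131.73°.

≈ lat 61°, lon -132°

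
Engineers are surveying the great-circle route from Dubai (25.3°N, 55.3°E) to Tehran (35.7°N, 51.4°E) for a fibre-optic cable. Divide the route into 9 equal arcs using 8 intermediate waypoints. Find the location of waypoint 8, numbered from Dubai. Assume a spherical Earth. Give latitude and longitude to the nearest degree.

≈ 35°N, 52°E

The haversine formula gives a central angle δ ≈ 0.191 rad (10.9°) between the endpoints.
Interpolate at f = 8/9 with slerp weights a = sin((1−f)δ)/sin δ ≈ 0.112, b = sin(fδ)/sin δ ≈ 0.890.
p = a·p₁ + b·p₂ ≈ (0.508, 0.648, 0.567); φ = arcsin(p_z) ≈ 34.55°, λ = atan2(p_y, p_x) ≈ 51.88°.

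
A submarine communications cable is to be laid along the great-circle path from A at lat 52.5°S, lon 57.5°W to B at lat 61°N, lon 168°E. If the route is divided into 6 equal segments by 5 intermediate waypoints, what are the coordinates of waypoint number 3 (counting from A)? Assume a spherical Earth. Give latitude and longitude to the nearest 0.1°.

From cos δ = sin φ₁ sin φ₂ + cos φ₁ cos φ₂ cos Δλ, the central angle is δ ≈ 2.692 rad (154.3°).
Interpolate at f = 3/6 with slerp weights a = sin((1−f)δ)/sin δ ≈ 2.244, b = sin(fδ)/sin δ ≈ 2.244.
p = a·p₁ + b·p₂ ≈ (-0.330, -0.926, 0.182); φ = arcsin(p_z) ≈ 10.51°, λ = atan2(p_y, p_x) ≈ -109.62°.

≈ lat 10.5°N, lon 109.6°W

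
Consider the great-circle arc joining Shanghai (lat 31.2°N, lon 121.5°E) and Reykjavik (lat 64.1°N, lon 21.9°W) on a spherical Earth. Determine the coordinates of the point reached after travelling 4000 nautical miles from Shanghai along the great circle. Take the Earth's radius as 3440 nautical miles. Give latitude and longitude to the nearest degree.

Write both endpoints as unit vectors p₁, p₂ with components (cos φ cos λ, cos φ sin λ, sin φ).
The central angle between the endpoints is δ = arccos(p₁·p₂) ≈ 1.404 rad (80.4°). The total great-circle distance is δ·R ≈ 1.404 × 3440 ≈ 4830 nmi, so the target fraction is f = 4000/4830 ≈ 0.828.
Interpolate at f ≈ 0.828 with slerp weights a = sin((1−f)δ)/sin δ ≈ 0.242, b = sin(fδ)/sin δ ≈ 0.931.
p = a·p₁ + b·p₂ ≈ (0.269, 0.025, 0.963); φ = arcsin(p_z) ≈ 74.33°, λ = atan2(p_y, p_x) ≈ 5.31°.

≈ lat 74°N, lon 5°E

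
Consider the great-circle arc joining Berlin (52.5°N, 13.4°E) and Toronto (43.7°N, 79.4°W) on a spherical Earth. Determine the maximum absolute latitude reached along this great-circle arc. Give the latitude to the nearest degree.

≈ 59°N

The great circle lies in the plane with unit normal n̂ = (p₁ × p₂)/|p₁ × p₂|.
Here n̂_z ≈ -0.517; the vertex latitude is φ_max = arccos|n̂_z| ≈ 58.9°.
Check via Clairaut: cos φ_max = |cos φ₁| · sin C = cos(52.5°)·sin(58.1°) ≈ 0.517, again giving ≈ 58.9°.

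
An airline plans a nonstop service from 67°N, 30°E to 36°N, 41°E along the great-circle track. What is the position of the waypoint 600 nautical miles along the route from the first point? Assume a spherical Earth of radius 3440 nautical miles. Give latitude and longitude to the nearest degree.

≈ 57°N, 35°E

Write both endpoints as unit vectors p₁, p₂ with components (cos φ cos λ, cos φ sin λ, sin φ).
The central angle between the endpoints is δ = arccos(p₁·p₂) ≈ 0.552 rad (31.6°). The total great-circle distance is δ·R ≈ 0.552 × 3440 ≈ 1900 nmi, so the target fraction is f = 600/1900 ≈ 0.316.
Interpolate at f ≈ 0.316 with slerp weights a = sin((1−f)δ)/sin δ ≈ 0.703, b = sin(fδ)/sin δ ≈ 0.331.
p = a·p₁ + b·p₂ ≈ (0.440, 0.313, 0.842); φ = arcsin(p_z) ≈ 57.32°, λ = atan2(p_y, p_x) ≈ 35.43°.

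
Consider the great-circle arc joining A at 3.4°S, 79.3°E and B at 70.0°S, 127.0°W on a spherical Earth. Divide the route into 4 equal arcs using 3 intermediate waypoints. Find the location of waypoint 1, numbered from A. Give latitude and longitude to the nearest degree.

From cos δ = sin φ₁ sin φ₂ + cos φ₁ cos φ₂ cos Δλ, the central angle is δ ≈ 1.824 rad (104.5°).
Interpolate at f = 1/4 with slerp weights a = sin((1−f)δ)/sin δ ≈ 1.012, b = sin(fδ)/sin δ ≈ 0.455.
p = a·p₁ + b·p₂ ≈ (0.094, 0.868, -0.487); φ = arcsin(p_z) ≈ -29.17°, λ = atan2(p_y, p_x) ≈ 83.83°.

≈ 29°S, 84°E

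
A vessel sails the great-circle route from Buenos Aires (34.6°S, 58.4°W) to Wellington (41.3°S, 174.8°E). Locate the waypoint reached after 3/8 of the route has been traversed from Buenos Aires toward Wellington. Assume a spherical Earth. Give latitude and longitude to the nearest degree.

Write both endpoints as unit vectors p₁, p₂ with components (cos φ cos λ, cos φ sin λ, sin φ).
The central angle between the endpoints is δ = arccos(p₁·p₂) ≈ 1.566 rad (89.8°).
Interpolate at f = 3/8 with slerp weights a = sin((1−f)δ)/sin δ ≈ 0.830, b = sin(fδ)/sin δ ≈ 0.554.
p = a·p₁ + b·p₂ ≈ (-0.057, -0.544, -0.837); φ = arcsin(p_z) ≈ -56.83°, λ = atan2(p_y, p_x) ≈ -95.95°.

≈ 57°S, 96°W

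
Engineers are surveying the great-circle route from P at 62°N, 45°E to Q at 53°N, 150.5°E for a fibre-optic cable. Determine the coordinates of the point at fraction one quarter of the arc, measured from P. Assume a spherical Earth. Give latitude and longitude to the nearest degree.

Convert each endpoint to a unit vector on the sphere (x = cos φ cos λ, y = cos φ sin λ, z = sin φ).
The central angle between the endpoints is δ = arccos(p₁·p₂) ≈ 0.890 rad (51.0°).
Interpolate at f = 1/4 with slerp weights a = sin((1−f)δ)/sin δ ≈ 0.797, b = sin(fδ)/sin δ ≈ 0.284.
p = a·p₁ + b·p₂ ≈ (0.116, 0.349, 0.930); φ = arcsin(p_z) ≈ 68.45°, λ = atan2(p_y, p_x) ≈ 71.64°.

≈ 68°N, 72°E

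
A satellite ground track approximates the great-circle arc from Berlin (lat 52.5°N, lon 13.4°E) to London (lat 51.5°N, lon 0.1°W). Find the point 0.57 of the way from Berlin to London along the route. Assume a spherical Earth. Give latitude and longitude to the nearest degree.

≈ lat 52°N, lon 6°E

Write both endpoints as unit vectors p₁, p₂ with components (cos φ cos λ, cos φ sin λ, sin φ).
The central angle between the endpoints is δ = arccos(p₁·p₂) ≈ 0.146 rad (8.4°).
Interpolate at f = 0.57 with slerp weights a = sin((1−f)δ)/sin δ ≈ 0.431, b = sin(fδ)/sin δ ≈ 0.571.
p = a·p₁ + b·p₂ ≈ (0.611, 0.060, 0.789); φ = arcsin(p_z) ≈ 52.12°, λ = atan2(p_y, p_x) ≈ 5.63°.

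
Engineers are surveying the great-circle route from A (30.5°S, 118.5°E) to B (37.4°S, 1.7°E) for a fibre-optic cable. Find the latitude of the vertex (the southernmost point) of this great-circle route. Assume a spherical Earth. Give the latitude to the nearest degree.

The great circle lies in the plane with unit normal n̂ = (p₁ × p₂)/|p₁ × p₂|.
Here n̂_z ≈ -0.611; the vertex latitude is φ_max = arccos|n̂_z| ≈ 52.3°.
Check via Clairaut: cos φ_max = |cos φ₁| · sin C = cos(30.5°)·sin(134.8°) ≈ 0.611, again giving ≈ 52.3°.

≈ 52°S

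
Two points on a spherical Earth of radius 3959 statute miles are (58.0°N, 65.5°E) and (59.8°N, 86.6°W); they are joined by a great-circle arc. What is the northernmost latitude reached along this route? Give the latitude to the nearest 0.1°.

The great circle lies in the plane with unit normal n̂ = (p₁ × p₂)/|p₁ × p₂|.
Here n̂_z ≈ -0.144; the vertex latitude is φ_max = arccos|n̂_z| ≈ 81.7°.

≈ 81.7°N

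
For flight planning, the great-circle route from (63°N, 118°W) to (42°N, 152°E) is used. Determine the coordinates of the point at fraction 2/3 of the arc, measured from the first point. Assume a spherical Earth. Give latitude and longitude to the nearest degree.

The haversine formula gives a central angle δ ≈ 0.932 rad (53.4°) between the endpoints.
Interpolate at f = 2/3 with slerp weights a = sin((1−f)δ)/sin δ ≈ 0.381, b = sin(fδ)/sin δ ≈ 0.725.
p = a·p₁ + b·p₂ ≈ (-0.557, 0.100, 0.824); φ = arcsin(p_z) ≈ 55.53°, λ = atan2(p_y, p_x) ≈ 169.79°.

≈ (56°N, 170°E)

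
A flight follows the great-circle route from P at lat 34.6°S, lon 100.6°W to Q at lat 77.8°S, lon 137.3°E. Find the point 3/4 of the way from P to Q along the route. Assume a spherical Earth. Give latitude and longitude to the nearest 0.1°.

From cos δ = sin φ₁ sin φ₂ + cos φ₁ cos φ₂ cos Δλ, the central angle is δ ≈ 1.090 rad (62.4°).
Interpolate at f = 3/4 with slerp weights a = sin((1−f)δ)/sin δ ≈ 0.304, b = sin(fδ)/sin δ ≈ 0.823.
p = a·p₁ + b·p₂ ≈ (-0.174, -0.128, -0.976); φ = arcsin(p_z) ≈ -77.55°, λ = atan2(p_y, p_x) ≈ -143.68°.

≈ lat 77.5°S, lon 143.7°W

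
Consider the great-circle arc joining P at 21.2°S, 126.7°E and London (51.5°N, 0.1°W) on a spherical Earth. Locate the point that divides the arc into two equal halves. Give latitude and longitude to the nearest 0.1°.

Write both endpoints as unit vectors p₁, p₂ with components (cos φ cos λ, cos φ sin λ, sin φ).
The central angle between the endpoints is δ = arccos(p₁·p₂) ≈ 2.253 rad (129.1°).
Interpolate at f = 1/2 with slerp weights a = sin((1−f)δ)/sin δ ≈ 1.164, b = sin(fδ)/sin δ ≈ 1.164.
p = a·p₁ + b·p₂ ≈ (0.076, 0.868, 0.490); φ = arcsin(p_z) ≈ 29.33°, λ = atan2(p_y, p_x) ≈ 85.00°.

≈ 29.3°N, 85.0°E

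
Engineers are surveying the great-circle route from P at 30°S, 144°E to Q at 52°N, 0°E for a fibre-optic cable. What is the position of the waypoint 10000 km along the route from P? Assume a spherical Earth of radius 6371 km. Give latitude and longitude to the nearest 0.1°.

Convert each endpoint to a unit vector on the sphere (x = cos φ cos λ, y = cos φ sin λ, z = sin φ).
The central angle between the endpoints is δ = arccos(p₁·p₂) ≈ 2.542 rad (145.6°). The total great-circle distance is δ·R ≈ 2.542 × 6371 ≈ 16193 km, so the target fraction is f = 10000/16193 ≈ 0.618.
Interpolate at f ≈ 0.618 with slerp weights a = sin((1−f)δ)/sin δ ≈ 1.463, b = sin(fδ)/sin δ ≈ 1.771.
p = a·p₁ + b·p₂ ≈ (0.065, 0.745, 0.664); φ = arcsin(p_z) ≈ 41.62°, λ = atan2(p_y, p_x) ≈ 84.98°.

≈ 41.6°N, 85.0°E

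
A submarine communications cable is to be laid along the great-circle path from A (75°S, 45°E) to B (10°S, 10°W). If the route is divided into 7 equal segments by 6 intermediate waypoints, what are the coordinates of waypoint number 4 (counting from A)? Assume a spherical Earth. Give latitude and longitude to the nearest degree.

From cos δ = sin φ₁ sin φ₂ + cos φ₁ cos φ₂ cos Δλ, the central angle is δ ≈ 1.251 rad (71.7°).
Interpolate at f = 4/7 with slerp weights a = sin((1−f)δ)/sin δ ≈ 0.538, b = sin(fδ)/sin δ ≈ 0.691.
p = a·p₁ + b·p₂ ≈ (0.768, -0.020, -0.640); φ = arcsin(p_z) ≈ -39.78°, λ = atan2(p_y, p_x) ≈ -1.46°.

≈ (40°S, 1°W)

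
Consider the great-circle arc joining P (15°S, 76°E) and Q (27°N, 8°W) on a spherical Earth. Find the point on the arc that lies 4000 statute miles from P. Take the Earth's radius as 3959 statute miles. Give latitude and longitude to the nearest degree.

Write both endpoints as unit vectors p₁, p₂ with components (cos φ cos λ, cos φ sin λ, sin φ).
The central angle between the endpoints is δ = arccos(p₁·p₂) ≈ 1.598 rad (91.6°). The total great-circle distance is δ·R ≈ 1.598 × 3959 ≈ 6328 mi, so the target fraction is f = 4000/6328 ≈ 0.632.
Interpolate at f ≈ 0.632 with slerp weights a = sin((1−f)δ)/sin δ ≈ 0.555, b = sin(fδ)/sin δ ≈ 0.847.
p = a·p₁ + b·p₂ ≈ (0.877, 0.415, 0.241); φ = arcsin(p_z) ≈ 13.95°, λ = atan2(p_y, p_x) ≈ 25.32°.

≈ (14°N, 25°E)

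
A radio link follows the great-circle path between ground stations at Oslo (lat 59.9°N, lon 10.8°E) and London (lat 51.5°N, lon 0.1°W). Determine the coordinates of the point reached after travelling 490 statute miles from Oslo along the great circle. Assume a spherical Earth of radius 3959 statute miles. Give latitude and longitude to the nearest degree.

≈ lat 54°N, lon 3°E

Convert each endpoint to a unit vector on the sphere (x = cos φ cos λ, y = cos φ sin λ, z = sin φ).
The central angle between the endpoints is δ = arccos(p₁·p₂) ≈ 0.181 rad (10.4°). The total great-circle distance is δ·R ≈ 0.181 × 3959 ≈ 717 mi, so the target fraction is f = 490/717 ≈ 0.683.
Interpolate at f ≈ 0.683 with slerp weights a = sin((1−f)δ)/sin δ ≈ 0.318, b = sin(fδ)/sin δ ≈ 0.685.
p = a·p₁ + b·p₂ ≈ (0.583, 0.029, 0.812); φ = arcsin(p_z) ≈ 54.26°, λ = atan2(p_y, p_x) ≈ 2.86°.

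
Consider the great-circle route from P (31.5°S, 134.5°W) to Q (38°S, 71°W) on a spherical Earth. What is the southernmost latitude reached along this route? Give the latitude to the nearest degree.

≈ 40°S

The great circle lies in the plane with unit normal n̂ = (p₁ × p₂)/|p₁ × p₂|.
Here n̂_z ≈ +0.768; the vertex latitude is φ_max = arccos|n̂_z| ≈ 39.9°.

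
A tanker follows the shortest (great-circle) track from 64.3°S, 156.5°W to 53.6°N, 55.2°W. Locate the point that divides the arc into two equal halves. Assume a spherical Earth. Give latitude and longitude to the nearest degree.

≈ 8°S, 95°W

The haversine formula gives a central angle δ ≈ 2.459 rad (140.9°) between the endpoints.
Interpolate at f = 1/2 with slerp weights a = sin((1−f)δ)/sin δ ≈ 1.493, b = sin(fδ)/sin δ ≈ 1.493.
p = a·p₁ + b·p₂ ≈ (-0.088, -0.986, -0.144); φ = arcsin(p_z) ≈ -8.26°, λ = atan2(p_y, p_x) ≈ -95.11°.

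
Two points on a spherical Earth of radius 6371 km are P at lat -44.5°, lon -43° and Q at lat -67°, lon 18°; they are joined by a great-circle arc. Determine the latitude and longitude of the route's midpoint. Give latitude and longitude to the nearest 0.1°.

From cos δ = sin φ₁ sin φ₂ + cos φ₁ cos φ₂ cos Δλ, the central angle is δ ≈ 0.676 rad (38.7°).
Interpolate at f = 1/2 with slerp weights a = sin((1−f)δ)/sin δ ≈ 0.530, b = sin(fδ)/sin δ ≈ 0.530.
p = a·p₁ + b·p₂ ≈ (0.473, -0.194, -0.859); φ = arcsin(p_z) ≈ -59.24°, λ = atan2(p_y, p_x) ≈ -22.26°.

≈ lat -59.2°, lon -22.3°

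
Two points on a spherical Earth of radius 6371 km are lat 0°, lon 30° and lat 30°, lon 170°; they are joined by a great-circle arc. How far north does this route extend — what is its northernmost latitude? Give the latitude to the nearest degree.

The great circle lies in the plane with unit normal n̂ = (p₁ × p₂)/|p₁ × p₂|.
Here n̂_z ≈ +0.744; the vertex latitude is φ_max = arccos|n̂_z| ≈ 41.9°.
Check via Clairaut: cos φ_max = |cos φ₁| · sin C = cos(0.0°)·sin(48.1°) ≈ 0.744, again giving ≈ 41.9°.

≈ 42°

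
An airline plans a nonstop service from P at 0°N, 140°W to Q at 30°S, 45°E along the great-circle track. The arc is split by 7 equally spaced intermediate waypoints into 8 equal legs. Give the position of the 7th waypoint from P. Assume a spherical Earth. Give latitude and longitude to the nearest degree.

≈ 48°S, 50°E

From cos δ = sin φ₁ sin φ₂ + cos φ₁ cos φ₂ cos Δλ, the central angle is δ ≈ 2.611 rad (149.6°).
Interpolate at f = 7/8 with slerp weights a = sin((1−f)δ)/sin δ ≈ 0.634, b = sin(fδ)/sin δ ≈ 1.494.
p = a·p₁ + b·p₂ ≈ (0.429, 0.507, -0.747); φ = arcsin(p_z) ≈ -48.34°, λ = atan2(p_y, p_x) ≈ 49.77°.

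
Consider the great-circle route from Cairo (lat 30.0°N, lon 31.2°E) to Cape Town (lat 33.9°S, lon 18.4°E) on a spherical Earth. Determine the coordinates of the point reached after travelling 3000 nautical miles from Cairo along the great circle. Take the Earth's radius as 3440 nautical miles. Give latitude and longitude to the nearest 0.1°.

The haversine formula gives a central angle δ ≈ 1.135 rad (65.0°) between the endpoints. The total great-circle distance is δ·R ≈ 1.135 × 3440 ≈ 3905 nmi, so the target fraction is f = 3000/3905 ≈ 0.768.
Interpolate at f ≈ 0.768 with slerp weights a = sin((1−f)δ)/sin δ ≈ 0.287, b = sin(fδ)/sin δ ≈ 0.845.
p = a·p₁ + b·p₂ ≈ (0.878, 0.350, -0.328); φ = arcsin(p_z) ≈ -19.13°, λ = atan2(p_y, p_x) ≈ 21.74°.

≈ lat 19.1°S, lon 21.7°E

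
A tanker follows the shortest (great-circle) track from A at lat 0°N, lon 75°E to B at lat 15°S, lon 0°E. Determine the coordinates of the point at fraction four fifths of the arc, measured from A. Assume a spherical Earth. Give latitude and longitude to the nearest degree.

≈ lat 13°S, lon 16°E

The haversine formula gives a central angle δ ≈ 1.318 rad (75.5°) between the endpoints.
Interpolate at f = 4/5 with slerp weights a = sin((1−f)δ)/sin δ ≈ 0.269, b = sin(fδ)/sin δ ≈ 0.898.
p = a·p₁ + b·p₂ ≈ (0.937, 0.260, -0.232); φ = arcsin(p_z) ≈ -13.44°, λ = atan2(p_y, p_x) ≈ 15.50°.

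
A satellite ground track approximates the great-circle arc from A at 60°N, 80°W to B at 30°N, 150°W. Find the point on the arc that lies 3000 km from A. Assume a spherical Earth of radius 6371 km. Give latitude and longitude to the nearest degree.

≈ 50°N, 125°W

The haversine formula gives a central angle δ ≈ 0.951 rad (54.5°) between the endpoints. The total great-circle distance is δ·R ≈ 0.951 × 6371 ≈ 6057 km, so the target fraction is f = 3000/6057 ≈ 0.495.
Interpolate at f ≈ 0.495 with slerp weights a = sin((1−f)δ)/sin δ ≈ 0.567, b = sin(fδ)/sin δ ≈ 0.557.
p = a·p₁ + b·p₂ ≈ (-0.369, -0.521, 0.770); φ = arcsin(p_z) ≈ 50.35°, λ = atan2(p_y, p_x) ≈ -125.31°.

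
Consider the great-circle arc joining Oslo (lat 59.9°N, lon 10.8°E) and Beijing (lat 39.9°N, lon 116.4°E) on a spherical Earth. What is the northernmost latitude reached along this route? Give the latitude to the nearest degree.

≈ 65°N

The great circle lies in the plane with unit normal n̂ = (p₁ × p₂)/|p₁ × p₂|.
Here n̂_z ≈ +0.415; the vertex latitude is φ_max = arccos|n̂_z| ≈ 65.5°.
Check via Clairaut: cos φ_max = |cos φ₁| · sin C = cos(59.9°)·sin(55.9°) ≈ 0.415, again giving ≈ 65.5°.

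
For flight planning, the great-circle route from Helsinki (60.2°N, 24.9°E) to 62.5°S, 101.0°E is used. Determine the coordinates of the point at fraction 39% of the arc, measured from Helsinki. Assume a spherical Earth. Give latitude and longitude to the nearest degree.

≈ 13°N, 56°E

From cos δ = sin φ₁ sin φ₂ + cos φ₁ cos φ₂ cos Δλ, the central angle is δ ≈ 2.367 rad (135.6°).
Interpolate at f = 0.39 with slerp weights a = sin((1−f)δ)/sin δ ≈ 1.418, b = sin(fδ)/sin δ ≈ 1.140.
p = a·p₁ + b·p₂ ≈ (0.539, 0.813, 0.219); φ = arcsin(p_z) ≈ 12.67°, λ = atan2(p_y, p_x) ≈ 56.48°.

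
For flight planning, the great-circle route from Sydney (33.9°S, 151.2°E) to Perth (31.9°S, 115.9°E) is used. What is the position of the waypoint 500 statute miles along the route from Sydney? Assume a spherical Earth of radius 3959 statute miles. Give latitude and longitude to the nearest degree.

Convert each endpoint to a unit vector on the sphere (x = cos φ cos λ, y = cos φ sin λ, z = sin φ).
The central angle between the endpoints is δ = arccos(p₁·p₂) ≈ 0.516 rad (29.6°). The total great-circle distance is δ·R ≈ 0.516 × 3959 ≈ 2043 mi, so the target fraction is f = 500/2043 ≈ 0.245.
Interpolate at f ≈ 0.245 with slerp weights a = sin((1−f)δ)/sin δ ≈ 0.770, b = sin(fδ)/sin δ ≈ 0.255.
p = a·p₁ + b·p₂ ≈ (-0.655, 0.503, -0.564); φ = arcsin(p_z) ≈ -34.36°, λ = atan2(p_y, p_x) ≈ 142.47°.

≈ 34°S, 142°E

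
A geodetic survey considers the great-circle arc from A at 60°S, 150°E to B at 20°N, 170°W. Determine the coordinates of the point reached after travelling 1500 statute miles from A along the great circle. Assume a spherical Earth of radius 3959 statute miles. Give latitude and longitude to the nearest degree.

Convert each endpoint to a unit vector on the sphere (x = cos φ cos λ, y = cos φ sin λ, z = sin φ).
The central angle between the endpoints is δ = arccos(p₁·p₂) ≈ 1.507 rad (86.3°). The total great-circle distance is δ·R ≈ 1.507 × 3959 ≈ 5966 mi, so the target fraction is f = 1500/5966 ≈ 0.251.
Interpolate at f ≈ 0.251 with slerp weights a = sin((1−f)δ)/sin δ ≈ 0.905, b = sin(fδ)/sin δ ≈ 0.371.
p = a·p₁ + b·p₂ ≈ (-0.735, 0.166, -0.657); φ = arcsin(p_z) ≈ -41.10°, λ = atan2(p_y, p_x) ≈ 167.28°.

≈ 41°S, 167°E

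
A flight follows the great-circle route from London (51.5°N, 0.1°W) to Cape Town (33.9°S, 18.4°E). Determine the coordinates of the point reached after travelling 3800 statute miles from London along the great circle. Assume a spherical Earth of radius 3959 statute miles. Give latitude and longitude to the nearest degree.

≈ (2°S, 12°E)

The haversine formula gives a central angle δ ≈ 1.517 rad (86.9°) between the endpoints. The total great-circle distance is δ·R ≈ 1.517 × 3959 ≈ 6007 mi, so the target fraction is f = 3800/6007 ≈ 0.633.
Interpolate at f ≈ 0.633 with slerp weights a = sin((1−f)δ)/sin δ ≈ 0.530, b = sin(fδ)/sin δ ≈ 0.820.
p = a·p₁ + b·p₂ ≈ (0.976, 0.214, -0.043); φ = arcsin(p_z) ≈ -2.46°, λ = atan2(p_y, p_x) ≈ 12.39°.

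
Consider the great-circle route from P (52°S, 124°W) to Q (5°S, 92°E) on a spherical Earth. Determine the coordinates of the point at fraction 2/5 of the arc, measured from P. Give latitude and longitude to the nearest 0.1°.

From cos δ = sin φ₁ sin φ₂ + cos φ₁ cos φ₂ cos Δλ, the central angle is δ ≈ 2.013 rad (115.3°).
Interpolate at f = 2/5 with slerp weights a = sin((1−f)δ)/sin δ ≈ 1.034, b = sin(fδ)/sin δ ≈ 0.797.
p = a·p₁ + b·p₂ ≈ (-0.384, 0.266, -0.884); φ = arcsin(p_z) ≈ -62.16°, λ = atan2(p_y, p_x) ≈ 145.26°.

≈ (62.2°S, 145.3°E)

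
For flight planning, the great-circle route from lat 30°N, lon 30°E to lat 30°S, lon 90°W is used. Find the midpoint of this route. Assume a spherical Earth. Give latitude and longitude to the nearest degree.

≈ lat 0°N, lon 30°W

The haversine formula gives a central angle δ ≈ 2.246 rad (128.7°) between the endpoints.
Interpolate at f = 1/2 with slerp weights a = sin((1−f)δ)/sin δ ≈ 1.155, b = sin(fδ)/sin δ ≈ 1.155.
p = a·p₁ + b·p₂ ≈ (0.866, -0.500, 0.000); φ = arcsin(p_z) ≈ 0.00°, λ = atan2(p_y, p_x) ≈ -30.00°.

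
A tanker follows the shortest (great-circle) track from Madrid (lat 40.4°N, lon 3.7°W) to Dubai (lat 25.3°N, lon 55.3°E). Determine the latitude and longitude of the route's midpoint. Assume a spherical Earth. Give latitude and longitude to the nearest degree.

Write both endpoints as unit vectors p₁, p₂ with components (cos φ cos λ, cos φ sin λ, sin φ).
The central angle between the endpoints is δ = arccos(p₁·p₂) ≈ 0.887 rad (50.8°).
Interpolate at f = 1/2 with slerp weights a = sin((1−f)δ)/sin δ ≈ 0.554, b = sin(fδ)/sin δ ≈ 0.554.
p = a·p₁ + b·p₂ ≈ (0.706, 0.384, 0.595); φ = arcsin(p_z) ≈ 36.54°, λ = atan2(p_y, p_x) ≈ 28.57°.

≈ lat 37°N, lon 29°E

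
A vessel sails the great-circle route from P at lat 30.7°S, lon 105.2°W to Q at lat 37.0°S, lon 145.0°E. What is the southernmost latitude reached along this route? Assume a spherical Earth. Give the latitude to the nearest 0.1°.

The great circle lies in the plane with unit normal n̂ = (p₁ × p₂)/|p₁ × p₂|.
Here n̂_z ≈ -0.648; the vertex latitude is φ_max = arccos|n̂_z| ≈ 49.6°.
Check via Clairaut: cos φ_max = |cos φ₁| · sin C = cos(30.7°)·sin(131.1°) ≈ 0.648, again giving ≈ 49.6°.

≈ 49.6°S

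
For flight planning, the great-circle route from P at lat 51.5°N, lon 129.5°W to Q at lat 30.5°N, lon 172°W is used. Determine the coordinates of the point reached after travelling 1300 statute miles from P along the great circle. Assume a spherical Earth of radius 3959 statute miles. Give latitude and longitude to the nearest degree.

The haversine formula gives a central angle δ ≈ 0.656 rad (37.6°) between the endpoints. The total great-circle distance is δ·R ≈ 0.656 × 3959 ≈ 2596 mi, so the target fraction is f = 1300/2596 ≈ 0.501.
Interpolate at f ≈ 0.501 with slerp weights a = sin((1−f)δ)/sin δ ≈ 0.527, b = sin(fδ)/sin δ ≈ 0.529.
p = a·p₁ + b·p₂ ≈ (-0.660, -0.317, 0.681); φ = arcsin(p_z) ≈ 42.93°, λ = atan2(p_y, p_x) ≈ -154.37°.

≈ lat 43°N, lon 154°W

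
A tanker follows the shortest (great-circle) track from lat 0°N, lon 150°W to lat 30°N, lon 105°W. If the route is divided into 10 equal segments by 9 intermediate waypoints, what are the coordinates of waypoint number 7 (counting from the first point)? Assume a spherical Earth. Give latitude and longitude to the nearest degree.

From cos δ = sin φ₁ sin φ₂ + cos φ₁ cos φ₂ cos Δλ, the central angle is δ ≈ 0.912 rad (52.2°).
Interpolate at f = 7/10 with slerp weights a = sin((1−f)δ)/sin δ ≈ 0.342, b = sin(fδ)/sin δ ≈ 0.754.
p = a·p₁ + b·p₂ ≈ (-0.465, -0.801, 0.377); φ = arcsin(p_z) ≈ 22.14°, λ = atan2(p_y, p_x) ≈ -120.12°.

≈ lat 22°N, lon 120°W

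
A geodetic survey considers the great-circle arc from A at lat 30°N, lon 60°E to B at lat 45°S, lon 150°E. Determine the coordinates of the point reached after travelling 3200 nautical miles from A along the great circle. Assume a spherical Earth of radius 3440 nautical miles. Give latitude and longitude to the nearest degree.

≈ lat 9°S, lon 98°E

Convert each endpoint to a unit vector on the sphere (x = cos φ cos λ, y = cos φ sin λ, z = sin φ).
The central angle between the endpoints is δ = arccos(p₁·p₂) ≈ 1.932 rad (110.7°). The total great-circle distance is δ·R ≈ 1.932 × 3440 ≈ 6647 nmi, so the target fraction is f = 3200/6647 ≈ 0.481.
Interpolate at f ≈ 0.481 with slerp weights a = sin((1−f)δ)/sin δ ≈ 0.901, b = sin(fδ)/sin δ ≈ 0.857.
p = a·p₁ + b·p₂ ≈ (-0.135, 0.979, -0.156); φ = arcsin(p_z) ≈ -8.96°, λ = atan2(p_y, p_x) ≈ 97.85°.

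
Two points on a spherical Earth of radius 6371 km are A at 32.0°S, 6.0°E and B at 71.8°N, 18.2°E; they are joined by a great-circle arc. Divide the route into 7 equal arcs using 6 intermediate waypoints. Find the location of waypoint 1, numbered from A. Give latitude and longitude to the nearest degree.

≈ 17°S, 7°E

Write both endpoints as unit vectors p₁, p₂ with components (cos φ cos λ, cos φ sin λ, sin φ).
The central angle between the endpoints is δ = arccos(p₁·p₂) ≈ 1.818 rad (104.2°).
Interpolate at f = 1/7 with slerp weights a = sin((1−f)δ)/sin δ ≈ 1.031, b = sin(fδ)/sin δ ≈ 0.265.
p = a·p₁ + b·p₂ ≈ (0.948, 0.117, -0.295); φ = arcsin(p_z) ≈ -17.15°, λ = atan2(p_y, p_x) ≈ 7.05°.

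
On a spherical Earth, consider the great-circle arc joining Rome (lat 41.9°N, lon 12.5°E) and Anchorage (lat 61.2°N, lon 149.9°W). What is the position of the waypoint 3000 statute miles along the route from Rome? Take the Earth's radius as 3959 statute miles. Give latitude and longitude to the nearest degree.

≈ lat 82°N, lon 37°W

The haversine formula gives a central angle δ ≈ 1.325 rad (75.9°) between the endpoints. The total great-circle distance is δ·R ≈ 1.325 × 3959 ≈ 5245 mi, so the target fraction is f = 3000/5245 ≈ 0.572.
Interpolate at f ≈ 0.572 with slerp weights a = sin((1−f)δ)/sin δ ≈ 0.554, b = sin(fδ)/sin δ ≈ 0.709.
p = a·p₁ + b·p₂ ≈ (0.107, -0.082, 0.991); φ = arcsin(p_z) ≈ 82.25°, λ = atan2(p_y, p_x) ≈ -37.42°.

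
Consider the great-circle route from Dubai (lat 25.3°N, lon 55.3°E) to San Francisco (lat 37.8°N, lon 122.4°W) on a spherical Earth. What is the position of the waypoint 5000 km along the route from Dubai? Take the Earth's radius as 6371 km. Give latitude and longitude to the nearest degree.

≈ lat 70°N, lon 51°E

From cos δ = sin φ₁ sin φ₂ + cos φ₁ cos φ₂ cos Δλ, the central angle is δ ≈ 2.040 rad (116.9°). The total great-circle distance is δ·R ≈ 2.040 × 6371 ≈ 12995 km, so the target fraction is f = 5000/12995 ≈ 0.385.
Interpolate at f ≈ 0.385 with slerp weights a = sin((1−f)δ)/sin δ ≈ 1.065, b = sin(fδ)/sin δ ≈ 0.792.
p = a·p₁ + b·p₂ ≈ (0.213, 0.263, 0.941); φ = arcsin(p_z) ≈ 70.20°, λ = atan2(p_y, p_x) ≈ 51.05°.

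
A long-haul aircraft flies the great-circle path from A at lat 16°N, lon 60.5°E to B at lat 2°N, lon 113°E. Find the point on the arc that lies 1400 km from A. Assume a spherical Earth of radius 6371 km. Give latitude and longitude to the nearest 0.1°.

Convert each endpoint to a unit vector on the sphere (x = cos φ cos λ, y = cos φ sin λ, z = sin φ).
The central angle between the endpoints is δ = arccos(p₁·p₂) ≈ 0.934 rad (53.5°). The total great-circle distance is δ·R ≈ 0.934 × 6371 ≈ 5952 km, so the target fraction is f = 1400/5952 ≈ 0.235.
Interpolate at f ≈ 0.235 with slerp weights a = sin((1−f)δ)/sin δ ≈ 0.815, b = sin(fδ)/sin δ ≈ 0.271.
p = a·p₁ + b·p₂ ≈ (0.280, 0.931, 0.234); φ = arcsin(p_z) ≈ 13.54°, λ = atan2(p_y, p_x) ≈ 73.27°.

≈ lat 13.5°N, lon 73.3°E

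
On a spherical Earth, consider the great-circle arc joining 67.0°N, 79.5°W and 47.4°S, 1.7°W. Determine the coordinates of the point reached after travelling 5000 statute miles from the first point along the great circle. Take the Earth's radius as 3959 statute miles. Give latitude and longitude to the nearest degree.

≈ 5°N, 26°W

Write both endpoints as unit vectors p₁, p₂ with components (cos φ cos λ, cos φ sin λ, sin φ).
The central angle between the endpoints is δ = arccos(p₁·p₂) ≈ 2.242 rad (128.4°). The total great-circle distance is δ·R ≈ 2.242 × 3959 ≈ 8875 mi, so the target fraction is f = 5000/8875 ≈ 0.563.
Interpolate at f ≈ 0.563 with slerp weights a = sin((1−f)δ)/sin δ ≈ 1.059, b = sin(fδ)/sin δ ≈ 1.217.
p = a·p₁ + b·p₂ ≈ (0.899, -0.431, 0.080); φ = arcsin(p_z) ≈ 4.57°, λ = atan2(p_y, p_x) ≈ -25.65°.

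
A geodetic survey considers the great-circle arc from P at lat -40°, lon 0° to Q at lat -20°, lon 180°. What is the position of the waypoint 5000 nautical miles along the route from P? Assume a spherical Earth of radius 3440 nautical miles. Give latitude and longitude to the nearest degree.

≈ lat -57°, lon 180°

Convert each endpoint to a unit vector on the sphere (x = cos φ cos λ, y = cos φ sin λ, z = sin φ).
The central angle between the endpoints is δ = arccos(p₁·p₂) ≈ 2.094 rad (120.0°). The total great-circle distance is δ·R ≈ 2.094 × 3440 ≈ 7205 nmi, so the target fraction is f = 5000/7205 ≈ 0.694.
Interpolate at f ≈ 0.694 with slerp weights a = sin((1−f)δ)/sin δ ≈ 0.690, b = sin(fδ)/sin δ ≈ 1.147.
p = a·p₁ + b·p₂ ≈ (-0.549, -0.000, -0.836); φ = arcsin(p_z) ≈ -56.72°, λ = atan2(p_y, p_x) ≈ -180.00°.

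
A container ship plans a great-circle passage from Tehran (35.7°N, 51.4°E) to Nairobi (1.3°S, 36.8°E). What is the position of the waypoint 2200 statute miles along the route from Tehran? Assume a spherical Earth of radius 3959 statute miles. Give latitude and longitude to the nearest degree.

From cos δ = sin φ₁ sin φ₂ + cos φ₁ cos φ₂ cos Δλ, the central angle is δ ≈ 0.688 rad (39.4°). The total great-circle distance is δ·R ≈ 0.688 × 3959 ≈ 2724 mi, so the target fraction is f = 2200/2724 ≈ 0.808.
Interpolate at f ≈ 0.808 with slerp weights a = sin((1−f)δ)/sin δ ≈ 0.208, b = sin(fδ)/sin δ ≈ 0.831.
p = a·p₁ + b·p₂ ≈ (0.770, 0.629, 0.103); φ = arcsin(p_z) ≈ 5.88°, λ = atan2(p_y, p_x) ≈ 39.25°.

≈ (6°N, 39°E)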